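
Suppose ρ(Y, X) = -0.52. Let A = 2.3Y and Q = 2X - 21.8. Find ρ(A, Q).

ρ(A, Q) = -0.52

Linear rescalings preserve correlation up to sign; here the slopes 2.3 and 2 have the same sign, so ρ(A, Q) = ρ(Y, X) = -0.52.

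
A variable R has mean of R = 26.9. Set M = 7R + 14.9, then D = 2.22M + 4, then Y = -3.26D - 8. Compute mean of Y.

mean of M = 7·26.9 + 14.9 = 203.2.
mean of D = 2.22·203.2 + 4 = 455.104.
mean of Y = (-3.26)·455.104 + (-8) = -1491.63904.

mean of Y = -1491.63904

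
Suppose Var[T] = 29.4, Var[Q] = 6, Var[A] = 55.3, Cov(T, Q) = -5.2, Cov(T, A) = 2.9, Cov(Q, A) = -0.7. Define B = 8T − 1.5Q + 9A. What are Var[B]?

Var[B] = 6935.7

Var[B] = a²·Var[T] + b²·Var[Q] + c²·Var[A] + 2ab·Cov(T, Q) + 2ac·Cov(T, A) + 2bc·Cov(Q, A), with a = 8, b = -1.5, c = 9.
= 1881.6 + 13.5 + 4479.3 + 124.8 + 417.6 + 18.9
= 6935.7.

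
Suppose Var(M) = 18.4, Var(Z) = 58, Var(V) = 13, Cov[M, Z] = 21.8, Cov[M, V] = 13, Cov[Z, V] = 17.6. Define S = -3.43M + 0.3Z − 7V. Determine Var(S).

Var(S) = a²·Var(M) + b²·Var(Z) + c²·Var(V) + 2ab·Cov[M, Z] + 2ac·Cov[M, V] + 2bc·Cov[Z, V], with a = -3.43, b = 0.3, c = -7.
= 216.47416 + 5.22 + 637 + (-44.8644) + 624.26 + (-73.92)
= 1364.16976.

Var(S) = 1364.16976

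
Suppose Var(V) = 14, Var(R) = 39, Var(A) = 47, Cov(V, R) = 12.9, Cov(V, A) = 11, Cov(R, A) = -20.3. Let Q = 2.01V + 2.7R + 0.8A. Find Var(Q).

Var(Q) = 458.648

Var(Q) = a²·Var(V) + b²·Var(R) + c²·Var(A) + 2ab·Cov(V, R) + 2ac·Cov(V, A) + 2bc·Cov(R, A), with a = 2.01, b = 2.7, c = 0.8.
= 56.5614 + 284.31 + 30.08 + 140.0166 + 35.376 + (-87.696)
= 458.648.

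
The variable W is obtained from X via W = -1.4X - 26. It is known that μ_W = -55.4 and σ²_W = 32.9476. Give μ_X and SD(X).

μ_X = 21, SD(X) = 4.1

From W = -1.4X - 26: μ_W = a·μ_X + b, so μ_X = (μ_W − b)/a = (-55.4 − (-26))/(-1.4) = 21.
SD(W) = √32.9476 = 5.74.
SD(W) = |a|·SD(X), so SD(X) = 5.74/|-1.4| = 4.1.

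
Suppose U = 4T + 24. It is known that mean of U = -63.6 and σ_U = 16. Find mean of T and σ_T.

mean of T = -21.9, σ_T = 4

From U = 4T + 24: mean of U = a·mean of T + b, so mean of T = (mean of U − b)/a = (-63.6 − 24)/4 = -21.9.
σ_U = |a|·σ_T, so σ_T = 16/|4| = 4.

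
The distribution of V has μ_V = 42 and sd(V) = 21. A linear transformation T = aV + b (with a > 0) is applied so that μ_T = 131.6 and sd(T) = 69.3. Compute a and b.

a = 3.3, b = -7

sd(T) = a·sd(V) (a > 0), so a = 69.3/21 = 3.3.
μ_T = a·μ_V + b, so b = 131.6 − 3.3·42 = -7.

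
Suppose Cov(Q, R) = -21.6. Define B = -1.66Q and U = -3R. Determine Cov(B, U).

Cov(B, U) = -107.568

Cov(B, U) = a·c·Cov(Q, R) = (-1.66)·(-3)·(-21.6) = -107.568. Additive constants drop out.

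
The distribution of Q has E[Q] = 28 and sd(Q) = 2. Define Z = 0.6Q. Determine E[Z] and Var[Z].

E[Z] = 16.8, Var[Z] = 1.44

Z = 0.6Q is linear with a = 0.6, b = 0.
E[Z] = a·E[Q] + b = 0.6·28 = 16.8.
Var[Q] = 2² = 4.
Var[Z] = a²·Var[Q] = 0.6²·4 = 1.44.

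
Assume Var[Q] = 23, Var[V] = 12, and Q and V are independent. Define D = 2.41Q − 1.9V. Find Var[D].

Var[D] = a²·Var[Q] + b²·Var[V] + 2ab·Cov(Q, V) with a = 2.41, b = -1.9.
Independence gives Cov(Q, V) = 0.
= 2.41²·23 + (-1.9)²·12 + 2·2.41·(-1.9)·0
= 133.5863 + 43.32 + 0 = 176.9063.

Var[D] = 176.9063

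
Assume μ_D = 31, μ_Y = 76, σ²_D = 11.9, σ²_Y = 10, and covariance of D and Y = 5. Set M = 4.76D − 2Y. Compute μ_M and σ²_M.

μ_M = 4.76·μ_D + (-2)·μ_Y = 4.76·31 + (-2)·76 = -4.44.
σ²_M = a²·σ²_D + b²·σ²_Y + 2ab·covariance of D and Y with a = 4.76, b = -2.
= 4.76²·11.9 + (-2)²·10 + 2·4.76·(-2)·5
= 269.62544 + 40 + (-95.2) = 214.42544.

μ_M = -4.44, σ²_M = 214.42544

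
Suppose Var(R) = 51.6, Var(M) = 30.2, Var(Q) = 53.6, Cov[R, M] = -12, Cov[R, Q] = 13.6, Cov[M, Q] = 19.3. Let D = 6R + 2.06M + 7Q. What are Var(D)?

Var(D) = a²·Var(R) + b²·Var(M) + c²·Var(Q) + 2ab·Cov[R, M] + 2ac·Cov[R, Q] + 2bc·Cov[M, Q], with a = 6, b = 2.06, c = 7.
= 1857.6 + 128.15672 + 2626.4 + (-296.64) + 1142.4 + 556.612
= 6014.52872.

Var(D) = 6014.52872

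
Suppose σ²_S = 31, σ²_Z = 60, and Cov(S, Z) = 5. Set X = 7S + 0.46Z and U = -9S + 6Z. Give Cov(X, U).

By bilinearity, Cov(X, U) = ac·σ²_S + bd·σ²_Z + (ad+bc)·Cov(S, Z), with a=7, b=0.46, c=-9, d=6.
ac·σ²_S = 7·(-9)·31 = -1953
bd·σ²_Z = 0.46·6·60 = 165.6
(ad+bc)·Cov(S, Z) = (37.86)·5 = 189.3
Cov(X, U) = -1953 + 165.6 + 189.3 = -1598.1.

Cov(X, U) = -1598.1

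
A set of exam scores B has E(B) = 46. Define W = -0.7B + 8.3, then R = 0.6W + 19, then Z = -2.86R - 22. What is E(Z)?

E(W) = (-0.7)·46 + 8.3 = -23.9.
E(R) = 0.6·(-23.9) + 19 = 4.66.
E(Z) = (-2.86)·4.66 + (-22) = -35.3276.

E(Z) = -35.3276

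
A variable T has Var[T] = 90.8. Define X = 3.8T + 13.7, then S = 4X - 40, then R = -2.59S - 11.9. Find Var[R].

Var[X] = 3.8²·90.8 = 1311.152.
Var[S] = 4²·1311.152 = 20978.432.
Var[R] = (-2.59)²·20978.432 = 140725.4196992.

Var[R] = 140725.4196992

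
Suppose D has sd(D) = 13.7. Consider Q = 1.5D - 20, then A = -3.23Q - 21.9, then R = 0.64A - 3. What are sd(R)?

sd(Q) = |1.5|·13.7 = 20.55.
sd(A) = |-3.23|·20.55 = 66.3765.
sd(R) = |0.64|·66.3765 = 42.48096.

sd(R) = 42.48096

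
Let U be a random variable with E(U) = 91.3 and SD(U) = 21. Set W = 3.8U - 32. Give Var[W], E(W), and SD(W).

W = 3.8U - 32 is linear with a = 3.8, b = -32.
Var[U] = 21² = 441.
Var[W] = a²·Var[U] = 3.8²·441 = 6368.04 (the additive constant -32 does not affect variance).
E(W) = a·E(U) + b = 3.8·91.3 + (-32) = 314.94.
SD(W) = |a|·SD(U) = |3.8|·21 = 79.8.

Var[W] = 6368.04, E(W) = 314.94, SD(W) = 79.8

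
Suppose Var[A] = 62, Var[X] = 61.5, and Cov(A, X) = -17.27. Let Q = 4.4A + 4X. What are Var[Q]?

Var[Q] = 1576.416

Var[Q] = a²·Var[A] + b²·Var[X] + 2ab·Cov(A, X) with a = 4.4, b = 4.
= 4.4²·62 + 4²·61.5 + 2·4.4·4·(-17.27)
= 1200.32 + 984 + (-607.904) = 1576.416.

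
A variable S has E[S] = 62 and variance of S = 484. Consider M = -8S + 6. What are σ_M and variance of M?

M = -8S + 6 is linear with a = -8, b = 6.
σ_S = √484 = 22.
σ_M = |a|·σ_S = |-8|·22 = 176.
variance of M = a²·variance of S = (-8)²·484 = 30976 (the additive constant 6 does not affect variance).

σ_M = 176, variance of M = 30976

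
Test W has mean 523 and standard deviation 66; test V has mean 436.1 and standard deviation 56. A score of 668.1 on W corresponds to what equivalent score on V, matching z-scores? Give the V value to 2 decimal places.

z = (668.1 − 523)/66 ≈ 2.1985.
V = 436.1 + z·56 = 436.1 + (668.1 − 523)·56/66 ≈ 559.22.

V = 559.22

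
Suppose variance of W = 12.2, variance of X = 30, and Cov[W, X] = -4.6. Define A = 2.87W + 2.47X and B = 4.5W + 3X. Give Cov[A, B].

Cov[A, B] = 289.128

By bilinearity, Cov[A, B] = ac·variance of W + bd·variance of X + (ad+bc)·Cov[W, X], with a=2.87, b=2.47, c=4.5, d=3.
ac·variance of W = 2.87·4.5·12.2 = 157.563
bd·variance of X = 2.47·3·30 = 222.3
(ad+bc)·Cov[W, X] = (19.725)·(-4.6) = -90.735
Cov[A, B] = 157.563 + 222.3 + (-90.735) = 289.128.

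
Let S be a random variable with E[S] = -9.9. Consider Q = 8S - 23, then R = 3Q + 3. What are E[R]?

E[R] = -303.6

E[Q] = 8·(-9.9) + (-23) = -102.2.
E[R] = 3·(-102.2) + 3 = -303.6.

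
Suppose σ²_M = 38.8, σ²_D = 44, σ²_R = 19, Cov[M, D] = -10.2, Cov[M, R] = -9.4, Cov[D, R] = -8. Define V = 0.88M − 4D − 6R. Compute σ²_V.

σ²_V = 1205.11872

σ²_V = a²·σ²_M + b²·σ²_D + c²·σ²_R + 2ab·Cov[M, D] + 2ac·Cov[M, R] + 2bc·Cov[D, R], with a = 0.88, b = -4, c = -6.
= 30.04672 + 704 + 684 + 71.808 + 99.264 + (-384)
= 1205.11872.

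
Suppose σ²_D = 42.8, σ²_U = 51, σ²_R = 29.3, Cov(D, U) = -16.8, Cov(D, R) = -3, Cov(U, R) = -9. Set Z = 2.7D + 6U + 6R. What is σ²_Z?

σ²_Z = 1913.292

σ²_Z = a²·σ²_D + b²·σ²_U + c²·σ²_R + 2ab·Cov(D, U) + 2ac·Cov(D, R) + 2bc·Cov(U, R), with a = 2.7, b = 6, c = 6.
= 312.012 + 1836 + 1054.8 + (-544.32) + (-97.2) + (-648)
= 1913.292.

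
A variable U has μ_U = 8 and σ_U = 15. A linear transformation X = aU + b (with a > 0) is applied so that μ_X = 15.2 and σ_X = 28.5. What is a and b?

σ_X = a·σ_U (a > 0), so a = 28.5/15 = 1.9.
μ_X = a·μ_U + b, so b = 15.2 − 1.9·8 = 0.

a = 1.9, b = 0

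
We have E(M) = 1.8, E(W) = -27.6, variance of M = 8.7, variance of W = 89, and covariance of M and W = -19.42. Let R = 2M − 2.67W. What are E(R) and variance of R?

E(R) = 2·E(M) + (-2.67)·E(W) = 2·1.8 + (-2.67)·(-27.6) = 77.292.
variance of R = a²·variance of M + b²·variance of W + 2ab·covariance of M and W with a = 2, b = -2.67.
= 2²·8.7 + (-2.67)²·89 + 2·2·(-2.67)·(-19.42)
= 34.8 + 634.4721 + 207.4056 = 876.6777.

E(R) = 77.292, variance of R = 876.6777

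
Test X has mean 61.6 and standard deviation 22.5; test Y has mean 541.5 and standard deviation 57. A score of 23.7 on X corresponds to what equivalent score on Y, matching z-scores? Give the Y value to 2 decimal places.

Y = 445.49

z = (23.7 − 61.6)/22.5 ≈ -1.6844.
Y = 541.5 + z·57 = 541.5 + (23.7 − 61.6)·57/22.5 ≈ 445.49.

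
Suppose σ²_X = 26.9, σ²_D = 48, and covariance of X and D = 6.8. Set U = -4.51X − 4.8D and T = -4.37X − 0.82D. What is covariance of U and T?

covariance of U and T = 886.87659

By bilinearity, covariance of U and T = ac·σ²_X + bd·σ²_D + (ad+bc)·covariance of X and D, with a=-4.51, b=-4.8, c=-4.37, d=-0.82.
ac·σ²_X = (-4.51)·(-4.37)·26.9 = 530.16403
bd·σ²_D = (-4.8)·(-0.82)·48 = 188.928
(ad+bc)·covariance of X and D = (24.6742)·6.8 = 167.78456
covariance of U and T = 530.16403 + 188.928 + 167.78456 = 886.87659.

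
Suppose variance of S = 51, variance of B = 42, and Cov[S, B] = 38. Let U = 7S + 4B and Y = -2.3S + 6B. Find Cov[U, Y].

Cov[U, Y] = 1433.3

By bilinearity, Cov[U, Y] = ac·variance of S + bd·variance of B + (ad+bc)·Cov[S, B], with a=7, b=4, c=-2.3, d=6.
ac·variance of S = 7·(-2.3)·51 = -821.1
bd·variance of B = 4·6·42 = 1008
(ad+bc)·Cov[S, B] = (32.8)·38 = 1246.4
Cov[U, Y] = -821.1 + 1008 + 1246.4 = 1433.3.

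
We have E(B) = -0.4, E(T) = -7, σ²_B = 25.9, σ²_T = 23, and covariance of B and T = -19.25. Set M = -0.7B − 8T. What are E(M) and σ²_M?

E(M) = (-0.7)·E(B) + (-8)·E(T) = (-0.7)·(-0.4) + (-8)·(-7) = 56.28.
σ²_M = a²·σ²_B + b²·σ²_T + 2ab·covariance of B and T with a = -0.7, b = -8.
= (-0.7)²·25.9 + (-8)²·23 + 2·(-0.7)·(-8)·(-19.25)
= 12.691 + 1472 + (-215.6) = 1269.091.

E(M) = 56.28, σ²_M = 1269.091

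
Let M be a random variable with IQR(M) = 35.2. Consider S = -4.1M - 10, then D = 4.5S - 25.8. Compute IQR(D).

IQR(D) = 649.44

IQR(S) = |-4.1|·35.2 = 144.32.
IQR(D) = |4.5|·144.32 = 649.44.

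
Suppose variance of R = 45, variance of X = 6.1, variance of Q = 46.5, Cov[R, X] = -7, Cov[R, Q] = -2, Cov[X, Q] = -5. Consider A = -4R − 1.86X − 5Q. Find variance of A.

variance of A = a²·variance of R + b²·variance of X + c²·variance of Q + 2ab·Cov[R, X] + 2ac·Cov[R, Q] + 2bc·Cov[X, Q], with a = -4, b = -1.86, c = -5.
= 720 + 21.10356 + 1162.5 + (-104.16) + (-80) + (-93)
= 1626.44356.

variance of A = 1626.44356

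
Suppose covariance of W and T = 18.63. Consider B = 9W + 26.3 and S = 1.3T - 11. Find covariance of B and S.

covariance of B and S = a·c·covariance of W and T = 9·1.3·18.63 = 217.971. Additive constants drop out.

covariance of B and S = 217.971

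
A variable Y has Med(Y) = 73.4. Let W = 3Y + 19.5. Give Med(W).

Med(W) = 239.7

A linear map preserves order up to sign, so Med(W) = a·Med(Y) + b = 3·73.4 + 19.5 = 239.7.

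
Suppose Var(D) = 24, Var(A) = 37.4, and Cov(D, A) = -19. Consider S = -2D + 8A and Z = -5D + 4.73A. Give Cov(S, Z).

By bilinearity, Cov(S, Z) = ac·Var(D) + bd·Var(A) + (ad+bc)·Cov(D, A), with a=-2, b=8, c=-5, d=4.73.
ac·Var(D) = (-2)·(-5)·24 = 240
bd·Var(A) = 8·4.73·37.4 = 1415.216
(ad+bc)·Cov(D, A) = (-49.46)·(-19) = 939.74
Cov(S, Z) = 240 + 1415.216 + 939.74 = 2594.956.

Cov(S, Z) = 2594.956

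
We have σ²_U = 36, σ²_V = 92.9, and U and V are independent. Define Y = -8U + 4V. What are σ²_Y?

σ²_Y = a²·σ²_U + b²·σ²_V + 2ab·Cov[U, V] with a = -8, b = 4.
Independence gives Cov[U, V] = 0.
= (-8)²·36 + 4²·92.9 + 2·(-8)·4·0
= 2304 + 1486.4 + 0 = 3790.4.

σ²_Y = 3790.4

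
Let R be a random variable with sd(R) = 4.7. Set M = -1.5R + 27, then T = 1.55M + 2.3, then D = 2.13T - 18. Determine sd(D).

sd(D) = 23.275575

sd(M) = |-1.5|·4.7 = 7.05.
sd(T) = |1.55|·7.05 = 10.9275.
sd(D) = |2.13|·10.9275 = 23.275575.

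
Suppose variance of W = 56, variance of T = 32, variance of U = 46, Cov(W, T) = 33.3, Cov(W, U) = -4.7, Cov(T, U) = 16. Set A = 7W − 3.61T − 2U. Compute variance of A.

variance of A = a²·variance of W + b²·variance of T + c²·variance of U + 2ab·Cov(W, T) + 2ac·Cov(W, U) + 2bc·Cov(T, U), with a = 7, b = -3.61, c = -2.
= 2744 + 417.0272 + 184 + (-1682.982) + 131.6 + 231.04
= 2024.6852.

variance of A = 2024.6852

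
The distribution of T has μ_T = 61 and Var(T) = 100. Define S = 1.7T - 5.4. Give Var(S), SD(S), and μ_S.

Var(S) = 289, SD(S) = 17, μ_S = 98.3

S = 1.7T - 5.4 is linear with a = 1.7, b = -5.4.
Var(S) = a²·Var(T) = 1.7²·100 = 289 (the additive constant -5.4 does not affect variance).
SD(T) = √100 = 10.
SD(S) = |a|·SD(T) = |1.7|·10 = 17.
μ_S = a·μ_T + b = 1.7·61 + (-5.4) = 98.3.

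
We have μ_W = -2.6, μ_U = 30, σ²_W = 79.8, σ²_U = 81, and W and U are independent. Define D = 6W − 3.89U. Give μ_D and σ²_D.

μ_D = 6·μ_W + (-3.89)·μ_U = 6·(-2.6) + (-3.89)·30 = -132.3.
σ²_D = a²·σ²_W + b²·σ²_U + 2ab·Cov(W, U) with a = 6, b = -3.89.
Independence gives Cov(W, U) = 0.
= 6²·79.8 + (-3.89)²·81 + 2·6·(-3.89)·0
= 2872.8 + 1225.7001 + 0 = 4098.5001.

μ_D = -132.3, σ²_D = 4098.5001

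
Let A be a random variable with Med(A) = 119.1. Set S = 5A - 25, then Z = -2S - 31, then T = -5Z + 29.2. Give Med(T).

Med(T) = 5889.2

Med(S) = 5·119.1 + (-25) = 570.5.
Med(Z) = (-2)·570.5 + (-31) = -1172.
Med(T) = (-5)·(-1172) + 29.2 = 5889.2.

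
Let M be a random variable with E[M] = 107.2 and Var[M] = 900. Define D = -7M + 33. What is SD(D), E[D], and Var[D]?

SD(D) = 210, E[D] = -717.4, Var[D] = 44100

D = -7M + 33 is linear with a = -7, b = 33.
SD(M) = √900 = 30.
SD(D) = |a|·SD(M) = |-7|·30 = 210.
E[D] = a·E[M] + b = (-7)·107.2 + 33 = -717.4.
Var[D] = a²·Var[M] = (-7)²·900 = 44100 (the additive constant 33 does not affect variance).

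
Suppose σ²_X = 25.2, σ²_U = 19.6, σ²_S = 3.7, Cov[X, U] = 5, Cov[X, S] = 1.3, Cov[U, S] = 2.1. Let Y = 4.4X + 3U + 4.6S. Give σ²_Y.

σ²_Y = 985.148

σ²_Y = a²·σ²_X + b²·σ²_U + c²·σ²_S + 2ab·Cov[X, U] + 2ac·Cov[X, S] + 2bc·Cov[U, S], with a = 4.4, b = 3, c = 4.6.
= 487.872 + 176.4 + 78.292 + 132 + 52.624 + 57.96
= 985.148.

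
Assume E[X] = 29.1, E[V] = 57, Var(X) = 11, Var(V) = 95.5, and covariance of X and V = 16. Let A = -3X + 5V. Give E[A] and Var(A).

E[A] = 197.7, Var(A) = 2006.5

E[A] = (-3)·E[X] + 5·E[V] = (-3)·29.1 + 5·57 = 197.7.
Var(A) = a²·Var(X) + b²·Var(V) + 2ab·covariance of X and V with a = -3, b = 5.
= (-3)²·11 + 5²·95.5 + 2·(-3)·5·16
= 99 + 2387.5 + (-480) = 2006.5.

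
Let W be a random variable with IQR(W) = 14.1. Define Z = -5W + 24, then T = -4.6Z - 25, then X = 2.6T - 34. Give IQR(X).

IQR(Z) = |-5|·14.1 = 70.5.
IQR(T) = |-4.6|·70.5 = 324.3.
IQR(X) = |2.6|·324.3 = 843.18.

IQR(X) = 843.18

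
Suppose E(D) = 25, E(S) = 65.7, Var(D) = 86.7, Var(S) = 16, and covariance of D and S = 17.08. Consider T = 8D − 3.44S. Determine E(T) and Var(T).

E(T) = -26.008, Var(T) = 4798.0544

E(T) = 8·E(D) + (-3.44)·E(S) = 8·25 + (-3.44)·65.7 = -26.008.
Var(T) = a²·Var(D) + b²·Var(S) + 2ab·covariance of D and S with a = 8, b = -3.44.
= 8²·86.7 + (-3.44)²·16 + 2·8·(-3.44)·17.08
= 5548.8 + 189.3376 + (-940.0832) = 4798.0544.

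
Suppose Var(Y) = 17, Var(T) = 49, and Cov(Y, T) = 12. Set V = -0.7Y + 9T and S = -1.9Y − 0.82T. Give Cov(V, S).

By bilinearity, Cov(V, S) = ac·Var(Y) + bd·Var(T) + (ad+bc)·Cov(Y, T), with a=-0.7, b=9, c=-1.9, d=-0.82.
ac·Var(Y) = (-0.7)·(-1.9)·17 = 22.61
bd·Var(T) = 9·(-0.82)·49 = -361.62
(ad+bc)·Cov(Y, T) = (-16.526)·12 = -198.312
Cov(V, S) = 22.61 + (-361.62) + (-198.312) = -537.322.

Cov(V, S) = -537.322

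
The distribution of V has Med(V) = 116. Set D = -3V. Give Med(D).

Med(D) = -348

A linear map preserves order up to sign, so Med(D) = a·Med(V) + b = (-3)·116 = -348.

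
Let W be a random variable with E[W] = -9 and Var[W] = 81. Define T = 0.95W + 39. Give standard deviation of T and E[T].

standard deviation of T = 8.55, E[T] = 30.45

T = 0.95W + 39 is linear with a = 0.95, b = 39.
standard deviation of W = √81 = 9.
standard deviation of T = |a|·standard deviation of W = |0.95|·9 = 8.55.
E[T] = a·E[W] + b = 0.95·(-9) + 39 = 30.45.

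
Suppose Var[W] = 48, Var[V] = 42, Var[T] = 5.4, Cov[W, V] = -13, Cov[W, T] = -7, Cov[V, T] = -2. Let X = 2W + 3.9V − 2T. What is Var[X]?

Var[X] = a²·Var[W] + b²·Var[V] + c²·Var[T] + 2ab·Cov[W, V] + 2ac·Cov[W, T] + 2bc·Cov[V, T], with a = 2, b = 3.9, c = -2.
= 192 + 638.82 + 21.6 + (-202.8) + 56 + 31.2
= 736.82.

Var[X] = 736.82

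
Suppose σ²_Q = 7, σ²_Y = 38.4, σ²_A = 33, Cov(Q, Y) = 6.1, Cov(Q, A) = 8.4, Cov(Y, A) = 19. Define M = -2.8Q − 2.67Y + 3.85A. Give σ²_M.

σ²_M = 337.25446

σ²_M = a²·σ²_Q + b²·σ²_Y + c²·σ²_A + 2ab·Cov(Q, Y) + 2ac·Cov(Q, A) + 2bc·Cov(Y, A), with a = -2.8, b = -2.67, c = 3.85.
= 54.88 + 273.74976 + 489.1425 + 91.2072 + (-181.104) + (-390.621)
= 337.25446.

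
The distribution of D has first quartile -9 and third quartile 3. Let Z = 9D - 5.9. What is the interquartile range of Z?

IQR(Z) = 108

IQR of D = Q3 − Q1 = 3 − (-9) = 12.
Under Z = aD + b, IQR(Z) = |a|·IQR(D) = |9|·12 = 108 (shifts cancel; spread scales by |a|).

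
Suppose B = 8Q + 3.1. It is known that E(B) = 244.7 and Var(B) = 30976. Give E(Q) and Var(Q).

From B = 8Q + 3.1: E(B) = a·E(Q) + b, so E(Q) = (E(B) − b)/a = (244.7 − 3.1)/8 = 30.2.
Var(B) = a²·Var(Q), so Var(Q) = 30976/8² = 484.

E(Q) = 30.2, Var(Q) = 484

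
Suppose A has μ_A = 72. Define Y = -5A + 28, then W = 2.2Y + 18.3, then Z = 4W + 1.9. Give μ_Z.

μ_Z = -2846.5

μ_Y = (-5)·72 + 28 = -332.
μ_W = 2.2·(-332) + 18.3 = -712.1.
μ_Z = 4·(-712.1) + 1.9 = -2846.5.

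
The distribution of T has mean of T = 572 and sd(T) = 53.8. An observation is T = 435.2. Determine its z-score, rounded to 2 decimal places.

z = -2.54

z = (T − mean of T) / sd(T) = (435.2 − 572) / 53.8 ≈ -2.54.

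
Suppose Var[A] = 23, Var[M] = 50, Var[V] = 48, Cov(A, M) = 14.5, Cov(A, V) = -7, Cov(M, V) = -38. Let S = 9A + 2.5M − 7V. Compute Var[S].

Var[S] = a²·Var[A] + b²·Var[M] + c²·Var[V] + 2ab·Cov(A, M) + 2ac·Cov(A, V) + 2bc·Cov(M, V), with a = 9, b = 2.5, c = -7.
= 1863 + 312.5 + 2352 + 652.5 + 882 + 1330
= 7392.

Var[S] = 7392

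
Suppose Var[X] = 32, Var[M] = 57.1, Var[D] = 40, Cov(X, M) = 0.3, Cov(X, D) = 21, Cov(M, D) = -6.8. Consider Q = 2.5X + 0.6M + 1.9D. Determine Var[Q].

Var[Q] = a²·Var[X] + b²·Var[M] + c²·Var[D] + 2ab·Cov(X, M) + 2ac·Cov(X, D) + 2bc·Cov(M, D), with a = 2.5, b = 0.6, c = 1.9.
= 200 + 20.556 + 144.4 + 0.9 + 199.5 + (-15.504)
= 549.852.

Var[Q] = 549.852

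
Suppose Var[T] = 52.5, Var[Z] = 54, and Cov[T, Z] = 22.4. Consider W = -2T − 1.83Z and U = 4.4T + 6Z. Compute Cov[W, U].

By bilinearity, Cov[W, U] = ac·Var[T] + bd·Var[Z] + (ad+bc)·Cov[T, Z], with a=-2, b=-1.83, c=4.4, d=6.
ac·Var[T] = (-2)·4.4·52.5 = -462
bd·Var[Z] = (-1.83)·6·54 = -592.92
(ad+bc)·Cov[T, Z] = (-20.052)·22.4 = -449.1648
Cov[W, U] = -462 + (-592.92) + (-449.1648) = -1504.0848.

Cov[W, U] = -1504.0848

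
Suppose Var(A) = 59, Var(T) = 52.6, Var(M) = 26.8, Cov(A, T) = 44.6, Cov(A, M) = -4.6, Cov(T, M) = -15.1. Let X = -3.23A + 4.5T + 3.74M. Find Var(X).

Var(X) = a²·Var(A) + b²·Var(T) + c²·Var(M) + 2ab·Cov(A, T) + 2ac·Cov(A, M) + 2bc·Cov(T, M), with a = -3.23, b = 4.5, c = 3.74.
= 615.5411 + 1065.15 + 374.86768 + (-1296.522) + 111.13784 + (-508.266)
= 361.90862.

Var(X) = 361.90862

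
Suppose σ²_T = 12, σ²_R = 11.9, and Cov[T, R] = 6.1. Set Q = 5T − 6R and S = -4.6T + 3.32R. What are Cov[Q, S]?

By bilinearity, Cov[Q, S] = ac·σ²_T + bd·σ²_R + (ad+bc)·Cov[T, R], with a=5, b=-6, c=-4.6, d=3.32.
ac·σ²_T = 5·(-4.6)·12 = -276
bd·σ²_R = (-6)·3.32·11.9 = -237.048
(ad+bc)·Cov[T, R] = (44.2)·6.1 = 269.62
Cov[Q, S] = -276 + (-237.048) + 269.62 = -243.428.

Cov[Q, S] = -243.428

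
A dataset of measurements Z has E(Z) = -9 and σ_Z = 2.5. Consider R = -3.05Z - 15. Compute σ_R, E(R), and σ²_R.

R = -3.05Z - 15 is linear with a = -3.05, b = -15.
σ_R = |a|·σ_Z = |-3.05|·2.5 = 7.625.
E(R) = a·E(Z) + b = (-3.05)·(-9) + (-15) = 12.45.
σ²_Z = 2.5² = 6.25.
σ²_R = a²·σ²_Z = (-3.05)²·6.25 = 58.140625 (the additive constant -15 does not affect variance).

σ_R = 7.625, E(R) = 12.45, σ²_R = 58.140625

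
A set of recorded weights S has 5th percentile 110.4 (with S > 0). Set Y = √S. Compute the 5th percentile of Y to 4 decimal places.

√S is increasing, so P_{5}(Y) = g(P_{5}(S)) ≈ 10.5071.

5th percentile of Y = 10.5071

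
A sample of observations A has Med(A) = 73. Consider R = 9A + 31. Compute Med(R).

Med(R) = 688

A linear map preserves order up to sign, so Med(R) = a·Med(A) + b = 9·73 + 31 = 688.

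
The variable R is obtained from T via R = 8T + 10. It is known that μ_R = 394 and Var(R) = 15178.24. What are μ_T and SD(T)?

From R = 8T + 10: μ_R = a·μ_T + b, so μ_T = (μ_R − b)/a = (394 − 10)/8 = 48.
SD(R) = √15178.24 = 123.2.
SD(R) = |a|·SD(T), so SD(T) = 123.2/|8| = 15.4.

μ_T = 48, SD(T) = 15.4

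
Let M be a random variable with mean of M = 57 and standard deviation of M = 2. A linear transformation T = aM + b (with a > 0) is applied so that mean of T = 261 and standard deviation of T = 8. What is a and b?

a = 4, b = 33

standard deviation of T = a·standard deviation of M (a > 0), so a = 8/2 = 4.
mean of T = a·mean of M + b, so b = 261 − 4·57 = 33.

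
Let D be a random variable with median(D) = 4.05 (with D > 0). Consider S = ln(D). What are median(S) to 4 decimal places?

median(S) = 1.3987

ln(D) is monotone on this domain, so median(S) = ln(4.05) ≈ 1.3987.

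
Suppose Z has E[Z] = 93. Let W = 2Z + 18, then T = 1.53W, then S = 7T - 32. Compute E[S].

E[W] = 2·93 + 18 = 204.
E[T] = 1.53·204 = 312.12.
E[S] = 7·312.12 + (-32) = 2152.84.

E[S] = 2152.84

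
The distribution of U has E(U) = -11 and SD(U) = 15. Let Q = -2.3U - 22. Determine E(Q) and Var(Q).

Q = -2.3U - 22 is linear with a = -2.3, b = -22.
E(Q) = a·E(U) + b = (-2.3)·(-11) + (-22) = 3.3.
Var(U) = 15² = 225.
Var(Q) = a²·Var(U) = (-2.3)²·225 = 1190.25 (the additive constant -22 does not affect variance).

E(Q) = 3.3, Var(Q) = 1190.25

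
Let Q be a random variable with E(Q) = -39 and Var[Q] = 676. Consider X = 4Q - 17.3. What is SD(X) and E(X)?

SD(X) = 104, E(X) = -173.3

X = 4Q - 17.3 is linear with a = 4, b = -17.3.
SD(Q) = √676 = 26.
SD(X) = |a|·SD(Q) = |4|·26 = 104.
E(X) = a·E(Q) + b = 4·(-39) + (-17.3) = -173.3.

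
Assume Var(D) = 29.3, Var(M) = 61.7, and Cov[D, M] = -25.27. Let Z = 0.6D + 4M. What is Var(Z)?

Var(Z) = a²·Var(D) + b²·Var(M) + 2ab·Cov[D, M] with a = 0.6, b = 4.
= 0.6²·29.3 + 4²·61.7 + 2·0.6·4·(-25.27)
= 10.548 + 987.2 + (-121.296) = 876.452.

Var(Z) = 876.452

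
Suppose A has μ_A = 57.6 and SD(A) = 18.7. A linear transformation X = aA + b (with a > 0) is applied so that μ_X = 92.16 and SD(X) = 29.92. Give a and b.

SD(X) = a·SD(A) (a > 0), so a = 29.92/18.7 = 1.6.
μ_X = a·μ_A + b, so b = 92.16 − 1.6·57.6 = 0.

a = 1.6, b = 0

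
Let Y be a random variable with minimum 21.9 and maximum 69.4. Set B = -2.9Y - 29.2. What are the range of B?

Range(B) = 137.75

Range of Y = 69.4 − 21.9 = 47.5.
Range(B) = |a|·Range(Y) = |-2.9|·47.5 = 137.75.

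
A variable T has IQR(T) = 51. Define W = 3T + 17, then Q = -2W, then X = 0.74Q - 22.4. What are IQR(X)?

IQR(X) = 226.44

IQR(W) = |3|·51 = 153.
IQR(Q) = |-2|·153 = 306.
IQR(X) = |0.74|·306 = 226.44.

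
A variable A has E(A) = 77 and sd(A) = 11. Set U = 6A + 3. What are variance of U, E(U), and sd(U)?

U = 6A + 3 is linear with a = 6, b = 3.
variance of A = 11² = 121.
variance of U = a²·variance of A = 6²·121 = 4356 (the additive constant 3 does not affect variance).
E(U) = a·E(A) + b = 6·77 + 3 = 465.
sd(U) = |a|·sd(A) = |6|·11 = 66.

variance of U = 4356, E(U) = 465, sd(U) = 66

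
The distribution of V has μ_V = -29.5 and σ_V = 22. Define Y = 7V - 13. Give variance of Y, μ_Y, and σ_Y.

Y = 7V - 13 is linear with a = 7, b = -13.
variance of V = 22² = 484.
variance of Y = a²·variance of V = 7²·484 = 23716 (the additive constant -13 does not affect variance).
μ_Y = a·μ_V + b = 7·(-29.5) + (-13) = -219.5.
σ_Y = |a|·σ_V = |7|·22 = 154.

variance of Y = 23716, μ_Y = -219.5, σ_Y = 154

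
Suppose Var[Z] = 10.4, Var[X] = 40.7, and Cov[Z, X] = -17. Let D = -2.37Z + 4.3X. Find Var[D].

Var[D] = 1157.45276

Var[D] = a²·Var[Z] + b²·Var[X] + 2ab·Cov[Z, X] with a = -2.37, b = 4.3.
= (-2.37)²·10.4 + 4.3²·40.7 + 2·(-2.37)·4.3·(-17)
= 58.41576 + 752.543 + 346.494 = 1157.45276.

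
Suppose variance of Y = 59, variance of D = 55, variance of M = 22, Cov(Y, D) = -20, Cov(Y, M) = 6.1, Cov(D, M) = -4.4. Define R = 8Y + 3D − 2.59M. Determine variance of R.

variance of R = 3274.1702

variance of R = a²·variance of Y + b²·variance of D + c²·variance of M + 2ab·Cov(Y, D) + 2ac·Cov(Y, M) + 2bc·Cov(D, M), with a = 8, b = 3, c = -2.59.
= 3776 + 495 + 147.5782 + (-960) + (-252.784) + 68.376
= 3274.1702.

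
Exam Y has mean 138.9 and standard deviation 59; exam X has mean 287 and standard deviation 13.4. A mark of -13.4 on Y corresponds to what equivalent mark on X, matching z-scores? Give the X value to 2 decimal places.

X = 252.41

z = (-13.4 − 138.9)/59 ≈ -2.5814.
X = 287 + z·13.4 = 287 + (-13.4 − 138.9)·13.4/59 ≈ 252.41.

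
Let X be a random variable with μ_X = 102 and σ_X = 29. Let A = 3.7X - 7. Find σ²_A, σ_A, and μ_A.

σ²_A = 11513.29, σ_A = 107.3, μ_A = 370.4

A = 3.7X - 7 is linear with a = 3.7, b = -7.
σ²_X = 29² = 841.
σ²_A = a²·σ²_X = 3.7²·841 = 11513.29 (the additive constant -7 does not affect variance).
σ_A = |a|·σ_X = |3.7|·29 = 107.3.
μ_A = a·μ_X + b = 3.7·102 + (-7) = 370.4.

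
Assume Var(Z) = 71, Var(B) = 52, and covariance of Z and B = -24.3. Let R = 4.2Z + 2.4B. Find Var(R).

Var(R) = a²·Var(Z) + b²·Var(B) + 2ab·covariance of Z and B with a = 4.2, b = 2.4.
= 4.2²·71 + 2.4²·52 + 2·4.2·2.4·(-24.3)
= 1252.44 + 299.52 + (-489.888) = 1062.072.

Var(R) = 1062.072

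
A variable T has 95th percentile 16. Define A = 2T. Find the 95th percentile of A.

95th percentile of A = 32

Since a = 2 > 0 the transformation is increasing, so the 95th percentile of A = a·(P_{95} of T) + b = 2·16 = 32.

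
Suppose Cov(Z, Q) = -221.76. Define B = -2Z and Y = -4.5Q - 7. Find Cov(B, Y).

Cov(B, Y) = a·c·Cov(Z, Q) = (-2)·(-4.5)·(-221.76) = -1995.84. Additive constants drop out.

Cov(B, Y) = -1995.84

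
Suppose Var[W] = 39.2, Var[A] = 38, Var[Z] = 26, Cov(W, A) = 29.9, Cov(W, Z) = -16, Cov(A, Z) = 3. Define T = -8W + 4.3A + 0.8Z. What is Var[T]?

Var[T] = 1396.38

Var[T] = a²·Var[W] + b²·Var[A] + c²·Var[Z] + 2ab·Cov(W, A) + 2ac·Cov(W, Z) + 2bc·Cov(A, Z), with a = -8, b = 4.3, c = 0.8.
= 2508.8 + 702.62 + 16.64 + (-2057.12) + 204.8 + 20.64
= 1396.38.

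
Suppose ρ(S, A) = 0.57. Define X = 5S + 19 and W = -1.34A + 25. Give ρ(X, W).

ρ(X, W) = -0.57

Linear rescalings preserve |correlation|; the slopes 5 and -1.34 have opposite signs, so the correlation flips sign: ρ(X, W) = −ρ(S, A) = -0.57.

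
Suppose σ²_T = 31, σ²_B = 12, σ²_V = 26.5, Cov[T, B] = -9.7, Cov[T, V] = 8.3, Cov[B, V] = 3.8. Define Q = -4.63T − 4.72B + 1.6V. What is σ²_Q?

σ²_Q = 395.39686

σ²_Q = a²·σ²_T + b²·σ²_B + c²·σ²_V + 2ab·Cov[T, B] + 2ac·Cov[T, V] + 2bc·Cov[B, V], with a = -4.63, b = -4.72, c = 1.6.
= 664.5439 + 267.3408 + 67.84 + (-423.95984) + (-122.9728) + (-57.3952)
= 395.39686.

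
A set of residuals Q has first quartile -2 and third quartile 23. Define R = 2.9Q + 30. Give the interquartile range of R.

IQR of Q = Q3 − Q1 = 23 − (-2) = 25.
Under R = aQ + b, IQR(R) = |a|·IQR(Q) = |2.9|·25 = 72.5 (shifts cancel; spread scales by |a|).

IQR(R) = 72.5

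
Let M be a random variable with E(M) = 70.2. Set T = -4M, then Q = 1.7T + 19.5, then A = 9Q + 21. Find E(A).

E(A) = -4099.74

E(T) = (-4)·70.2 = -280.8.
E(Q) = 1.7·(-280.8) + 19.5 = -457.86.
E(A) = 9·(-457.86) + 21 = -4099.74.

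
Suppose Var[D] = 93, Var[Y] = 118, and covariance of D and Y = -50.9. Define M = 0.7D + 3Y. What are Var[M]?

Var[M] = 893.79

Var[M] = a²·Var[D] + b²·Var[Y] + 2ab·covariance of D and Y with a = 0.7, b = 3.
= 0.7²·93 + 3²·118 + 2·0.7·3·(-50.9)
= 45.57 + 1062 + (-213.78) = 893.79.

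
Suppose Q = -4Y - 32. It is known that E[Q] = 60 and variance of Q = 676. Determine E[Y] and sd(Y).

From Q = -4Y - 32: E[Q] = a·E[Y] + b, so E[Y] = (E[Q] − b)/a = (60 − (-32))/(-4) = -23.
sd(Q) = √676 = 26.
sd(Q) = |a|·sd(Y), so sd(Y) = 26/|-4| = 6.5.

E[Y] = -23, sd(Y) = 6.5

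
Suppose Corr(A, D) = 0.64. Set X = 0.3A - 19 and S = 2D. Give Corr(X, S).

Linear rescalings preserve correlation up to sign; here the slopes 0.3 and 2 have the same sign, so Corr(X, S) = Corr(A, D) = 0.64.

Corr(X, S) = 0.64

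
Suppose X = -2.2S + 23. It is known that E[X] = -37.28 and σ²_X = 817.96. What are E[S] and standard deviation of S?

E[S] = 27.4, standard deviation of S = 13

From X = -2.2S + 23: E[X] = a·E[S] + b, so E[S] = (E[X] − b)/a = (-37.28 − 23)/(-2.2) = 27.4.
standard deviation of X = √817.96 = 28.6.
standard deviation of X = |a|·standard deviation of S, so standard deviation of S = 28.6/|-2.2| = 13.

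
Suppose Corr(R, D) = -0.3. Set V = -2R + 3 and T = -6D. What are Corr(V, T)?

Linear rescalings preserve correlation up to sign; here the slopes -2 and -6 have the same sign, so Corr(V, T) = Corr(R, D) = -0.3.

Corr(V, T) = -0.3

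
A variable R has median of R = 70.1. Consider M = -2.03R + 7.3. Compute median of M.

median of M = -135.003

A linear map preserves order up to sign, so median of M = a·median of R + b = (-2.03)·70.1 + 7.3 = -135.003.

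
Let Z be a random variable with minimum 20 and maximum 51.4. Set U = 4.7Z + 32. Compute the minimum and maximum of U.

a = 4.7 > 0, so min(U) = a·min(Z)+b = 4.7·20 + 32 = 126 and max(U) = 4.7·51.4 + 32 = 273.58.

min(U) = 126, max(U) = 273.58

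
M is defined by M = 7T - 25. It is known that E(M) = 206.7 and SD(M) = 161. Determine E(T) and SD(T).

From M = 7T - 25: E(M) = a·E(T) + b, so E(T) = (E(M) − b)/a = (206.7 − (-25))/7 = 33.1.
SD(M) = |a|·SD(T), so SD(T) = 161/|7| = 23.

E(T) = 33.1, SD(T) = 23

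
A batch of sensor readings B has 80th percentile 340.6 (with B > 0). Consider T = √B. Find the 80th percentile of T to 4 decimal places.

80th percentile of T = 18.4554

√B is increasing, so P_{80}(T) = g(P_{80}(B)) ≈ 18.4554.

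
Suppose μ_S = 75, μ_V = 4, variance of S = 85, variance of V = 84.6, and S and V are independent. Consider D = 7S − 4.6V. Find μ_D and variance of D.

μ_D = 506.6, variance of D = 5955.136

μ_D = 7·μ_S + (-4.6)·μ_V = 7·75 + (-4.6)·4 = 506.6.
variance of D = a²·variance of S + b²·variance of V + 2ab·covariance of S and V with a = 7, b = -4.6.
Independence gives covariance of S and V = 0.
= 7²·85 + (-4.6)²·84.6 + 2·7·(-4.6)·0
= 4165 + 1790.136 + 0 = 5955.136.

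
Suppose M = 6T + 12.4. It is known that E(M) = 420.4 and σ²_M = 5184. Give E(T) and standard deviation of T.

E(T) = 68, standard deviation of T = 12

From M = 6T + 12.4: E(M) = a·E(T) + b, so E(T) = (E(M) − b)/a = (420.4 − 12.4)/6 = 68.
standard deviation of M = √5184 = 72.
standard deviation of M = |a|·standard deviation of T, so standard deviation of T = 72/|6| = 12.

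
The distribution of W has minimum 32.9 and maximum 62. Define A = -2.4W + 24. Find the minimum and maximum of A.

min(A) = -124.8, max(A) = -54.96

a = -2.4 < 0, so order reverses: min(A) = a·max(W)+b = (-2.4)·62 + 24 = -124.8; max(A) = a·min(W)+b = (-2.4)·32.9 + 24 = -54.96.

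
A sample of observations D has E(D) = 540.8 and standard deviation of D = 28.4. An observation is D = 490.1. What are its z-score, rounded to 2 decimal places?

z = (D − E(D)) / standard deviation of D = (490.1 − 540.8) / 28.4 ≈ -1.79.

z = -1.79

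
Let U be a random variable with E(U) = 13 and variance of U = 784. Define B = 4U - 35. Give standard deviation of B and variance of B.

standard deviation of B = 112, variance of B = 12544

B = 4U - 35 is linear with a = 4, b = -35.
standard deviation of U = √784 = 28.
standard deviation of B = |a|·standard deviation of U = |4|·28 = 112.
variance of B = a²·variance of U = 4²·784 = 12544 (the additive constant -35 does not affect variance).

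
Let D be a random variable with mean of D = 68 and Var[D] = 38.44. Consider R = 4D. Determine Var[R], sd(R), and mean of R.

Var[R] = 615.04, sd(R) = 24.8, mean of R = 272

R = 4D is linear with a = 4, b = 0.
Var[R] = a²·Var[D] = 4²·38.44 = 615.04.
sd(D) = √38.44 = 6.2.
sd(R) = |a|·sd(D) = |4|·6.2 = 24.8.
mean of R = a·mean of D + b = 4·68 = 272.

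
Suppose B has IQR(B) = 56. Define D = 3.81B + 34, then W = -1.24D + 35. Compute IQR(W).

IQR(W) = 264.5664

IQR(D) = |3.81|·56 = 213.36.
IQR(W) = |-1.24|·213.36 = 264.5664.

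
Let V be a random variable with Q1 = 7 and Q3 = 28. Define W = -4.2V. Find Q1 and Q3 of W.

a = -4.2 < 0 reverses order: Q1(W) comes from Q3(V), Q3(W) from Q1(V).
Q1(W) = (-4.2)·28 = -117.6; Q3(W) = (-4.2)·7 = -29.4.

Q1(W) = -117.6, Q3(W) = -29.4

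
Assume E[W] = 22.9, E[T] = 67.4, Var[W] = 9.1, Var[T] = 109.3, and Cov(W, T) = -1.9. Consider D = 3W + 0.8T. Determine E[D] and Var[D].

E[D] = 3·E[W] + 0.8·E[T] = 3·22.9 + 0.8·67.4 = 122.62.
Var[D] = a²·Var[W] + b²·Var[T] + 2ab·Cov(W, T) with a = 3, b = 0.8.
= 3²·9.1 + 0.8²·109.3 + 2·3·0.8·(-1.9)
= 81.9 + 69.952 + (-9.12) = 142.732.

E[D] = 122.62, Var[D] = 142.732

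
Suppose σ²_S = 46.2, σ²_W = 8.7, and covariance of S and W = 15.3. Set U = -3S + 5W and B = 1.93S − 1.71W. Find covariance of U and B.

covariance of U and B = -115.749

By bilinearity, covariance of U and B = ac·σ²_S + bd·σ²_W + (ad+bc)·covariance of S and W, with a=-3, b=5, c=1.93, d=-1.71.
ac·σ²_S = (-3)·1.93·46.2 = -267.498
bd·σ²_W = 5·(-1.71)·8.7 = -74.385
(ad+bc)·covariance of S and W = (14.78)·15.3 = 226.134
covariance of U and B = -267.498 + (-74.385) + 226.134 = -115.749.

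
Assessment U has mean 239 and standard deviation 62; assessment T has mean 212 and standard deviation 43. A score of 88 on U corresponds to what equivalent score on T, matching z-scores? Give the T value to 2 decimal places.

z = (88 − 239)/62 ≈ -2.4355.
T = 212 + z·43 = 212 + (88 − 239)·43/62 ≈ 107.27.

T = 107.27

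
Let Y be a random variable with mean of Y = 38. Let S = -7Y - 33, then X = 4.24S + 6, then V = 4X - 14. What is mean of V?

mean of S = (-7)·38 + (-33) = -299.
mean of X = 4.24·(-299) + 6 = -1261.76.
mean of V = 4·(-1261.76) + (-14) = -5061.04.

mean of V = -5061.04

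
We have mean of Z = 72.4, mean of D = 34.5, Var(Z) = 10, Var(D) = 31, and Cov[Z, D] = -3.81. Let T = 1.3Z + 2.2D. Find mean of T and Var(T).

mean of T = 1.3·mean of Z + 2.2·mean of D = 1.3·72.4 + 2.2·34.5 = 170.02.
Var(T) = a²·Var(Z) + b²·Var(D) + 2ab·Cov[Z, D] with a = 1.3, b = 2.2.
= 1.3²·10 + 2.2²·31 + 2·1.3·2.2·(-3.81)
= 16.9 + 150.04 + (-21.7932) = 145.1468.

mean of T = 170.02, Var(T) = 145.1468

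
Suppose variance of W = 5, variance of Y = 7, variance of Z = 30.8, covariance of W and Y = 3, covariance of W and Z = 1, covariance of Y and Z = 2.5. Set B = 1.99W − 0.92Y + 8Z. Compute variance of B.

variance of B = a²·variance of W + b²·variance of Y + c²·variance of Z + 2ab·covariance of W and Y + 2ac·covariance of W and Z + 2bc·covariance of Y and Z, with a = 1.99, b = -0.92, c = 8.
= 19.8005 + 5.9248 + 1971.2 + (-10.9848) + 31.84 + (-36.8)
= 1980.9805.

variance of B = 1980.9805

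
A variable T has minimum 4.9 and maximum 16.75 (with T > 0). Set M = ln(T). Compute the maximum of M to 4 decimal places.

ln(T) is increasing on this domain, so max(M) comes from max(T) = 16.75: max(M) = ln(16.75) ≈ 2.8184.

max(M) = 2.8184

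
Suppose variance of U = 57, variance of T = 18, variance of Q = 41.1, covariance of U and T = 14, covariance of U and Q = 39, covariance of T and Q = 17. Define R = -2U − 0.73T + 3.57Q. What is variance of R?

variance of R = 156.76019

variance of R = a²·variance of U + b²·variance of T + c²·variance of Q + 2ab·covariance of U and T + 2ac·covariance of U and Q + 2bc·covariance of T and Q, with a = -2, b = -0.73, c = 3.57.
= 228 + 9.5922 + 523.81539 + 40.88 + (-556.92) + (-88.6074)
= 156.76019.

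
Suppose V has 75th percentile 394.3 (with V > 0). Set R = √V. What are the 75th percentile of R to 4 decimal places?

√V is increasing, so P_{75}(R) = g(P_{75}(V)) ≈ 19.857.

75th percentile of R = 19.857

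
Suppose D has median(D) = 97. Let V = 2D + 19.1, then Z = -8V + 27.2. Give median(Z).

median(Z) = -1677.6

median(V) = 2·97 + 19.1 = 213.1.
median(Z) = (-8)·213.1 + 27.2 = -1677.6.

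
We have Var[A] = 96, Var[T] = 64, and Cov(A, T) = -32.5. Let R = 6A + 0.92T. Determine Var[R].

Var[R] = 3151.3696

Var[R] = a²·Var[A] + b²·Var[T] + 2ab·Cov(A, T) with a = 6, b = 0.92.
= 6²·96 + 0.92²·64 + 2·6·0.92·(-32.5)
= 3456 + 54.1696 + (-358.8) = 3151.3696.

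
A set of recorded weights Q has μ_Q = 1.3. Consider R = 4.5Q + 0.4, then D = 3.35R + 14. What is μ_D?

μ_R = 4.5·1.3 + 0.4 = 6.25.
μ_D = 3.35·6.25 + 14 = 34.9375.

μ_D = 34.9375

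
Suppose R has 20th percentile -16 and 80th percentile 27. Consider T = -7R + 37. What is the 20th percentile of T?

20th percentile of T = -152

Since a = -7 < 0 the transformation is decreasing, reversing order: the 20th percentile of T corresponds to the 80th percentile of R.
So P_{20}(T) = a·P_{80}(R) + b = (-7)·27 + 37 = -152.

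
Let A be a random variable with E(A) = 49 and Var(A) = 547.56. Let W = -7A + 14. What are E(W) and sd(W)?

E(W) = -329, sd(W) = 163.8

W = -7A + 14 is linear with a = -7, b = 14.
E(W) = a·E(A) + b = (-7)·49 + 14 = -329.
sd(A) = √547.56 = 23.4.
sd(W) = |a|·sd(A) = |-7|·23.4 = 163.8.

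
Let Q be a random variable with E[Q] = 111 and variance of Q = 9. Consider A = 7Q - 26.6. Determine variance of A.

A = 7Q - 26.6 is linear with a = 7, b = -26.6.
variance of A = a²·variance of Q = 7²·9 = 441 (the additive constant -26.6 does not affect variance).

variance of A = 441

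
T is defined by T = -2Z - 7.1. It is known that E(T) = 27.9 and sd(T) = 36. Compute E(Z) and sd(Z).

E(Z) = -17.5, sd(Z) = 18

From T = -2Z - 7.1: E(T) = a·E(Z) + b, so E(Z) = (E(T) − b)/a = (27.9 − (-7.1))/(-2) = -17.5.
sd(T) = |a|·sd(Z), so sd(Z) = 36/|-2| = 18.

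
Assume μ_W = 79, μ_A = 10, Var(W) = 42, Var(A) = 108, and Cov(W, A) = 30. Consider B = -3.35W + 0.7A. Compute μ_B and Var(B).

μ_B = -257.65, Var(B) = 383.565

μ_B = (-3.35)·μ_W + 0.7·μ_A = (-3.35)·79 + 0.7·10 = -257.65.
Var(B) = a²·Var(W) + b²·Var(A) + 2ab·Cov(W, A) with a = -3.35, b = 0.7.
= (-3.35)²·42 + 0.7²·108 + 2·(-3.35)·0.7·30
= 471.345 + 52.92 + (-140.7) = 383.565.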